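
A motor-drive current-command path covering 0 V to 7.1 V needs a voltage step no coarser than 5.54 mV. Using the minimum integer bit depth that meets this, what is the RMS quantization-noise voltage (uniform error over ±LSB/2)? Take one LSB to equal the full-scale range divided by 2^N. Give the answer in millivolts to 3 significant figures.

V_FS = 7.1 V.
Need 2^N ≥ 7.1 V / 5.54 mV = 1282 → N_min = 11.
One LSB is 7.1 V / 2048 = 3.4668 mV.
RMS noise = LSB/√12 = 1.00 mV.

1.00 mV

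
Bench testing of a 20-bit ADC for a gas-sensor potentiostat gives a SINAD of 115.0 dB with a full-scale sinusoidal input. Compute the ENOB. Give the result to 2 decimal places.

ENOB = (SINAD − 1.76) / 6.02 = (115.0 − 1.76) / 6.02 = 113.24 / 6.02 = 18.8106.

18.81 bits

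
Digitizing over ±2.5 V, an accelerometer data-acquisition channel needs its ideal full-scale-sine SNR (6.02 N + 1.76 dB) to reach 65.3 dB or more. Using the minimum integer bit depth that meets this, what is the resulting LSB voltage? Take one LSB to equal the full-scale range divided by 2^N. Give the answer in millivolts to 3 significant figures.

Range = 2.5 − (-2.5) = 5 V.
6.02 N + 1.76 ≥ 65.3 gives N ≥ 10.555, so the minimum integer is 11.
Step size = 5/2048 V = 2.44 mV.

2.44 mV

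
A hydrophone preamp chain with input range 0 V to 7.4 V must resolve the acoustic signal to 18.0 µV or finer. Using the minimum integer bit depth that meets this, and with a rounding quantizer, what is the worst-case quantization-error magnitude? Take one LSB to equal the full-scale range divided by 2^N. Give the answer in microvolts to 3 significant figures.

Full-scale range = 7.4 V.
Need 2^N ≥ 7.4 V / 18.0 µV = 411100 → N_min = 19.
LSB = 7.4 V / 2^19 = 14.114 µV.
|e|_max = LSB/2 = 7.06 µV.

7.06 µV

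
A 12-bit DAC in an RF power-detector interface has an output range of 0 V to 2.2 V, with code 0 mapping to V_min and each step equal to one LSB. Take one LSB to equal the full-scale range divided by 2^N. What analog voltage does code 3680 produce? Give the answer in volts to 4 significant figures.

Full-scale range = 2.2 V. LSB = 2.2 V / 2^12.
V_out = 0 + 3680 × (2.2/4096) V
      = 0 + 1.97656 = 1.97656 V.

1.977 V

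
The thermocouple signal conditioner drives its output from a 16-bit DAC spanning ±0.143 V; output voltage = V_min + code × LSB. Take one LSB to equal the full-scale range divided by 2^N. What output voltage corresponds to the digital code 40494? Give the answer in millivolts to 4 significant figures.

33.72 mV

Range = 0.143 − (-0.143) = 0.286 V. LSB = 0.286 V / 2^16.
V_out = V_min + code × LSB = -0.143 V + 40494 × 0.286 V / 65536
      = -0.143 V + 0.176716 V = 0.0337164 V.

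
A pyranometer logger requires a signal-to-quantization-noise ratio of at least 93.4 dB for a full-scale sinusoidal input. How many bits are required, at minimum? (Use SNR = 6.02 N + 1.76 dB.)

Required N = ⌈(93.4 − 1.76)/6.02⌉ = ⌈15.223⌉ = 16.

16 bits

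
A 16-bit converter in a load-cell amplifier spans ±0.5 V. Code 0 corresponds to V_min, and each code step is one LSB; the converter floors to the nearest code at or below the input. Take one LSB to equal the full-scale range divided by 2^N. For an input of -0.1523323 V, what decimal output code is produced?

Range = 0.5 − (-0.5) = 1 V. LSB = 1 V / 2^16 ≈ 15.26 µV.
(V_in − V_min) × 2^16/range = (-0.1523323 − (-0.5)) × 65536/1 = 22784.750.
Floor → code = 22784.

22784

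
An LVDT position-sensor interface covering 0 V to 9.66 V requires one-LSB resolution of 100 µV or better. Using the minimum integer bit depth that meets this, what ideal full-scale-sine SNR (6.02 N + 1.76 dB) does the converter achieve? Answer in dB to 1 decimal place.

Full-scale range = 9.66 V.
Levels needed ≥ 9.66/100 µV = 96600. 2^17 = 131072 suffices, so N_min = 17.
6.02(17) + 1.76 = 104.10 dB.

104.1 dB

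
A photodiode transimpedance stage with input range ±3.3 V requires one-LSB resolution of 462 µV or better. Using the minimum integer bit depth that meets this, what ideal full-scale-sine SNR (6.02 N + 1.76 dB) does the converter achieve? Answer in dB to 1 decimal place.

Full-scale range = 3.3 V − (-3.3 V) = 6.6 V.
6.6 V / 462 µV = 14290. Since 2^13 = 8192 and 2^14 = 16384, N = 14.
SNR = 6.02 × 14 + 1.76 = 86.04 dB.

86.0 dB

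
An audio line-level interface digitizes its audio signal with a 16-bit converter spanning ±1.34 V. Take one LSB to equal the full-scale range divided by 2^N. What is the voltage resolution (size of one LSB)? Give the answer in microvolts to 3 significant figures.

Span: 1.34 V − (-1.34 V) = 2.68 V.
2^16 = 65536 levels.
Step size = 2.68/65536 V = 40.9 µV.

40.9 µV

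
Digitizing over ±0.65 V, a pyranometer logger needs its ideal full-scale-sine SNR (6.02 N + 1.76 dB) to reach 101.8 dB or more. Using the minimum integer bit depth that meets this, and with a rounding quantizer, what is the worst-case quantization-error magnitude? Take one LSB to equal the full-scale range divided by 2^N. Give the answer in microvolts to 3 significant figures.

Full-scale range = 0.65 V − (-0.65 V) = 1.3 V.
N ≥ (101.8 − 1.76)/6.02 = 16.618 → N_min = 17.
LSB = 1.3 V / 2^17 = 9.9182 µV.
Half an LSB is 4.96 µV.

4.96 µV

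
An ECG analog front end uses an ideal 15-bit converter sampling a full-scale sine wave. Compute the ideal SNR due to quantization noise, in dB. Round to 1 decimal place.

Ideal quantization SNR: 6.02 × 15 + 1.76 dB = 92.1 dB.

92.1 dB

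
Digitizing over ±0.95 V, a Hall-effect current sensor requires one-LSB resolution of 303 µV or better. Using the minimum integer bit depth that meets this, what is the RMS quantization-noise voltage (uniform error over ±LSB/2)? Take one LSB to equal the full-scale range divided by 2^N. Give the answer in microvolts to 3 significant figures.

67.0 µV

The full-scale span is 0.95 − (-0.95) = 1.9 V.
Levels needed ≥ 1.9/303 µV = 6271. 2^13 = 8192 suffices, so N_min = 13.
LSB = 1.9 V / 2^13 = 231.93 µV.
V_rms = LSB/√12 = 67.0 µV.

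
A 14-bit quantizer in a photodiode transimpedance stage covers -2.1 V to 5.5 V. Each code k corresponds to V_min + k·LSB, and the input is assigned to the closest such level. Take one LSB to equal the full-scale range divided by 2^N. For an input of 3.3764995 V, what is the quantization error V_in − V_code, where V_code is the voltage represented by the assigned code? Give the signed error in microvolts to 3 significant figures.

+83.5 µV

Span: 5.5 V − (-2.1 V) = 7.6 V. LSB = 7.6 V / 2^14 ≈ 463.9 µV.
(V_in − V_min)/LSB = (3.3764995 − (-2.1)) × 16384/7.6 = 11806.1800 → nearest code k = 11806.
Reconstructed level: -2.1 + 11806 × 7.6/16384 V = 3.3764160156 V.
V_in − V_code = 3.3764995 − (3.3764160156) = +83.5 µV.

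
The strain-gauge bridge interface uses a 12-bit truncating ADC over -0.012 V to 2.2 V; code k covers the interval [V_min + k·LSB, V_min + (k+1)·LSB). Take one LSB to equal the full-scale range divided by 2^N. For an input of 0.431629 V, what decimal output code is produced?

821

Span: 2.2 V − (-0.012 V) = 2.212 V. LSB = 2.212 V / 2^12 ≈ 0.5400 mV.
code = ⌊(V_in − V_min)/LSB⌋ = ⌊(V_in − V_min) × 2^12 / range⌋
     = ⌊(0.431629 − (-0.012)) × 4096 / 2.212⌋ = ⌊0.443629 × 4096/2.212⌋
     = ⌊821.476⌋ = 821.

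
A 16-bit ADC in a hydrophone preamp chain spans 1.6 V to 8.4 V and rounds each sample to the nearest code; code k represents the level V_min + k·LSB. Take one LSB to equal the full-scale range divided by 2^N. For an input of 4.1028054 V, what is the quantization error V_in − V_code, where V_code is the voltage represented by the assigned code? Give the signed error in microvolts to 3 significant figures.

+16.1 µV

The full-scale span is 8.4 − (1.6) = 6.8 V. LSB = 6.8 V / 2^16 ≈ 103.8 µV.
(V_in − V_min)/LSB = (4.1028054 − (1.6)) × 65536/6.8 = 24121.1551 → nearest code k = 24121.
V_code = V_min + k × range/2^16 = 1.6 + 24121 × 6.8/65536 = 4.1027893066 V.
V_in − V_code = 4.1028054 − (4.1027893066) = +16.1 µV.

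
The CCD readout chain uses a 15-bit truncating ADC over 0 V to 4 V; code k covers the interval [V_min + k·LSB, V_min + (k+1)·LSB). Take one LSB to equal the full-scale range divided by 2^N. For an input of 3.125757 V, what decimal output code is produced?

25606

V_FS = 4 V. LSB = 4 V / 2^15 ≈ 122.1 µV.
code = ⌊(V_in − V_min)/LSB⌋ = ⌊(V_in − V_min) × 2^15 / range⌋
     = ⌊(3.125757 − (0)) × 32768 / 4⌋ = ⌊3.125757 × 32768/4⌋
     = ⌊25606.201⌋ = 25606.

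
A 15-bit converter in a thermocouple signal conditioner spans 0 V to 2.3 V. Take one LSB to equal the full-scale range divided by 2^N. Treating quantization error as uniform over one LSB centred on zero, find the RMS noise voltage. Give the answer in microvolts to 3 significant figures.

Full-scale range = 2.3 V.
LSB = 2.3 V / 2^15 = 70.190 µV.
For a uniform distribution on [−LSB/2, +LSB/2], V_rms = LSB/√12 = 70.190 µV/3.4641 = 20.3 µV.

20.3 µV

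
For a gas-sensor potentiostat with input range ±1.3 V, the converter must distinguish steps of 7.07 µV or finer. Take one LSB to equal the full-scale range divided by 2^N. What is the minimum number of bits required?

19 bits

Range = 1.3 − (-1.3) = 2.6 V.
Required number of levels: 2.6/7.07 µV = 367750; smallest N with 2^N ≥ that is 19.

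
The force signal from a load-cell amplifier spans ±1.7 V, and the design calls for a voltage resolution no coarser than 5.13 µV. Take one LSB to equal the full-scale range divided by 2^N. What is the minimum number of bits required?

Full-scale range = 1.7 V − (-1.7 V) = 3.4 V.
Need 2^N ≥ 3.4 V / 5.13 µV = 662800 → N_min = 20.

20 bits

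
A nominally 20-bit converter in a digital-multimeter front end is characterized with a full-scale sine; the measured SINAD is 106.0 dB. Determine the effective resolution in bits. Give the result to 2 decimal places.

ENOB = (106.0 − 1.76)/6.02 = 17.3156 bits.

17.32 bits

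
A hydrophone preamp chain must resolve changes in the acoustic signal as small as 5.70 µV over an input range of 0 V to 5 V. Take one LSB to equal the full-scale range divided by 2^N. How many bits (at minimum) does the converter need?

20 bits

Range is 5 V.
Levels needed ≥ 5/5.70 µV = 877200. 2^20 = 1048576 suffices, so N_min = 20.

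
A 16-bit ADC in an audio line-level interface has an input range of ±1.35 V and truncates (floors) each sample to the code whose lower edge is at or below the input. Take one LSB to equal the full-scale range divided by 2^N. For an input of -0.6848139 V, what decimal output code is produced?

16145

Full-scale range = 1.35 V − (-1.35 V) = 2.7 V. LSB = 2.7 V / 2^16 ≈ 41.20 µV.
(V_in − V_min) × 2^16/range = (-0.6848139 − (-1.35)) × 65536/2.7 = 16145.791.
Floor → code = 16145.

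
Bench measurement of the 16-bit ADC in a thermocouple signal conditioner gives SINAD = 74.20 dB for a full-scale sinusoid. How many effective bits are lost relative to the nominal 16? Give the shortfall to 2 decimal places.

3.97 bits

Effective bits = (74.20 − 1.76)/6.02 = 12.0332.
Lost resolution: 16 − 12.0332 = 3.9668 bits.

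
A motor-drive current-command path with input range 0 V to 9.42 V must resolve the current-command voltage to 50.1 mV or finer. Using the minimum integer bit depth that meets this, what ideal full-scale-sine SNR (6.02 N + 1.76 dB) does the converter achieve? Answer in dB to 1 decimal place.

49.9 dB

Range is 9.42 V.
9.42 V / 50.1 mV = 188.0. Since 2^7 = 128 and 2^8 = 256, N = 8.
6.02(8) + 1.76 = 49.92 dB.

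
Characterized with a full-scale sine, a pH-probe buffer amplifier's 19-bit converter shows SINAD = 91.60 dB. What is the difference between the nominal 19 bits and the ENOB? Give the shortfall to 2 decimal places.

4.08 bits

ENOB = (SINAD − 1.76)/6.02 = (91.60 − 1.76)/6.02 = 14.9236 bits.
Lost resolution: 19 − 14.9236 = 4.0764 bits.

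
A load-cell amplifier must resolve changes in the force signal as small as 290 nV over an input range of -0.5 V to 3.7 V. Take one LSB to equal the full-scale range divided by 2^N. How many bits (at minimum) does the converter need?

24 bits

Span: 3.7 V − (-0.5 V) = 4.2 V.
Levels needed ≥ 4.2/290 nV = 1.448e7. 2^24 = 16777216 suffices, so N_min = 24.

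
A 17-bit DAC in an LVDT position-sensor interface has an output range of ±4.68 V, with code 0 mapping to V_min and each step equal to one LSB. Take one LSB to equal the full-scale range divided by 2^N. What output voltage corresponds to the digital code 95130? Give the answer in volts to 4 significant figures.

The full-scale span is 4.68 − (-4.68) = 9.36 V. LSB = 9.36 V / 2^17.
V_out = -4.68 + 95130 × (9.36/131072) V
      = -4.68 V + 6.79334 V = 2.11334 V.

2.113 V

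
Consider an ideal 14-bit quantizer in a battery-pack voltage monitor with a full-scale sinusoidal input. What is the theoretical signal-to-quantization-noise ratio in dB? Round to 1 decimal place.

Ideal quantization SNR: 6.02 × 14 + 1.76 dB = 86.0 dB.

86.0 dB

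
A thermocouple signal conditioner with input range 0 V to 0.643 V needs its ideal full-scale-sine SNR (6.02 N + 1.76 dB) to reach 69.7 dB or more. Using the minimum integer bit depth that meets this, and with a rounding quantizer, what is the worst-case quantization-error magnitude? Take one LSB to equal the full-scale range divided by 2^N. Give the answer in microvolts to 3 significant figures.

Full-scale range = 0.643 V.
N ≥ (69.7 − 1.76)/6.02 = 11.286 → N_min = 12.
LSB = 0.643 V ÷ 2^12 = 0.643/4096 V = 156.98 µV.
Max error for round-to-nearest is LSB/2 = 78.5 µV.

78.5 µV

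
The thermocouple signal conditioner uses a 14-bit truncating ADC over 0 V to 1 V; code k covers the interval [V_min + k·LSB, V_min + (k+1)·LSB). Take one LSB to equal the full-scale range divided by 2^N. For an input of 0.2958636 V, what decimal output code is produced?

4847

Full-scale range = 1 V. LSB = 1 V / 2^14 ≈ 61.04 µV.
code = ⌊(V_in − V_min)/LSB⌋ = ⌊(V_in − V_min) × 2^14 / range⌋
     = ⌊(0.2958636 − (0)) × 16384 / 1⌋ = ⌊0.2958636 × 16384/1⌋
     = ⌊4847.429⌋ = 4847.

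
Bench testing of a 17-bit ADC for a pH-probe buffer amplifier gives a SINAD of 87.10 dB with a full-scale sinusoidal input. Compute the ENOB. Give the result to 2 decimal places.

ENOB = (87.10 − 1.76)/6.02 = 14.1761 bits.

14.18 bits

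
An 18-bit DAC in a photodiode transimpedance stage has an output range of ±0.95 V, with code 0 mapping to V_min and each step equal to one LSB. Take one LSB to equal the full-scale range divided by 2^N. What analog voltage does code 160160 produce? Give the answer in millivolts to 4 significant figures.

The full-scale span is 0.95 − (-0.95) = 1.9 V. LSB = 1.9 V / 2^18.
V_out = V_min + code × LSB = -0.95 V + 160160 × 1.9 V / 262144
      = -0.95 + 1.16083 = 0.210828 V.

210.8 mV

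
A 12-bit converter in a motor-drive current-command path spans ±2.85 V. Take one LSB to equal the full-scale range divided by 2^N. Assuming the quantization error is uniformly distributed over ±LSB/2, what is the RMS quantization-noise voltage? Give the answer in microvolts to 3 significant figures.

Full-scale range = 2.85 V − (-2.85 V) = 5.7 V.
Step size = 5.7/4096 V = 1.3916 mV.
For a uniform distribution on [−LSB/2, +LSB/2], V_rms = LSB/√12 = 1.3916 mV/3.4641 = 402 µV.

402 µV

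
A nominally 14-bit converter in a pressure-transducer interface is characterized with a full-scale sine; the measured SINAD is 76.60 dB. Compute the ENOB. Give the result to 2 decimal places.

ENOB = (76.60 − 1.76)/6.02 = 12.4319 bits.

12.43 bits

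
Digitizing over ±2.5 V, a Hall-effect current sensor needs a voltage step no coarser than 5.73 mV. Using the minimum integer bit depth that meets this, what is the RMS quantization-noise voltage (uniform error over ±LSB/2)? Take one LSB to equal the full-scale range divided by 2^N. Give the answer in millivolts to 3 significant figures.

Full-scale range = 2.5 V − (-2.5 V) = 5 V.
Need 2^N ≥ 5 V / 5.73 mV = 872.6 → N_min = 10.
Step size = 5/1024 V = 4.8828 mV.
σ_q = LSB/√12 = 4.8828 mV/3.4641 = 1.41 mV.

1.41 mV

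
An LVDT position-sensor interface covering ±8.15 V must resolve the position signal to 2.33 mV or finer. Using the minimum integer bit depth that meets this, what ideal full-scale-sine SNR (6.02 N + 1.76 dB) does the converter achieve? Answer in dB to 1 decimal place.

Span: 8.15 V − (-8.15 V) = 16.3 V.
Need 2^N ≥ 16.3 V / 2.33 mV = 6996 → N_min = 13.
6.02(13) + 1.76 = 80.02 dB.

80.0 dB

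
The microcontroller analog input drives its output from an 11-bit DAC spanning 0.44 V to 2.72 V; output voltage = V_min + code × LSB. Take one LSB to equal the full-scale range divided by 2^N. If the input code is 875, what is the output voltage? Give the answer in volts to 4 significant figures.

1.414 V

The full-scale span is 2.72 − (0.44) = 2.28 V. LSB = 2.28 V / 2^11.
Output = V_min + (875/2048) × range = 0.44 + 0.427246 × 2.28 V
      = 0.44 + 0.974121 = 1.41412 V.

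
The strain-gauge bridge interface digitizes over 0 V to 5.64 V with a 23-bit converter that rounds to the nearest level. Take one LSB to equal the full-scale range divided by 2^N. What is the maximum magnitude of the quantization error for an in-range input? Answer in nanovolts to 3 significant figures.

V_FS = 5.64 V.
LSB = 5.64 V ÷ 2^23 = 5.64/8388608 V = 0.67234 µV.
|e|_max = LSB/2 = 336 nV.

336 nV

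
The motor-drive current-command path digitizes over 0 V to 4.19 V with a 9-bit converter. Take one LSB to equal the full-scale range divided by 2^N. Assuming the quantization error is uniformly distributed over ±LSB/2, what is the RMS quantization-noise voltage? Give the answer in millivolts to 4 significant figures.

Span = 4.19 V.
One LSB is 4.19 V / 512 = 8.18359 mV.
RMS of a uniform error over width LSB is LSB/√12 = 2.362 mV.

2.362 mV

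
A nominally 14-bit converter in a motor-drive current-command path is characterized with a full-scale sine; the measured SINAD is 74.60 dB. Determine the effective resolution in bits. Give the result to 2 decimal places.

(74.60 − 1.76) / 6.02 = 72.84/6.02 = 12.0997 effective bits.

12.10 bits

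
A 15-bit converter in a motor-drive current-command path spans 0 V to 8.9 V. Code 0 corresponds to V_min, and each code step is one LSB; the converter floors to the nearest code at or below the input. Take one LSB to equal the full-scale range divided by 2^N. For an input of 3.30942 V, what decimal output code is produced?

12184

Full-scale range = 8.9 V. LSB = 8.9 V / 2^15 ≈ 271.6 µV.
code = ⌊(V_in − V_min)/LSB⌋ = ⌊(V_in − V_min) × 2^15 / range⌋
     = ⌊(3.30942 − (0)) × 32768 / 8.9⌋ = ⌊3.30942 × 32768/8.9⌋
     = ⌊12184.615⌋ = 12184.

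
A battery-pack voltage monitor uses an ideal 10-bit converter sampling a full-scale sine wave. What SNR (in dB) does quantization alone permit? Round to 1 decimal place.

62.0 dB

Ideal quantization SNR: 6.02 × 10 + 1.76 dB = 62.0 dB.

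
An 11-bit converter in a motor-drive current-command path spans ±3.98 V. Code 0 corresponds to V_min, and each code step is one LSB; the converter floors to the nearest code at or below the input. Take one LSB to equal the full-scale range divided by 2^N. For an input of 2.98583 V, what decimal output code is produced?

Range = 3.98 − (-3.98) = 7.96 V. LSB = 7.96 V / 2^11 ≈ 3.887 mV.
(V_in − V_min) × 2^11/range = (2.98583 − (-3.98)) × 2048/7.96 = 1792.214.
Floor → code = 1792.

1792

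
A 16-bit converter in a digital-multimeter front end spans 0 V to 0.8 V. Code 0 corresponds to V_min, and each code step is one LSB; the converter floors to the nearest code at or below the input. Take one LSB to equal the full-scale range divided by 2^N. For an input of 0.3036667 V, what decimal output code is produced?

Span = 0.8 V. LSB = 0.8 V / 2^16 ≈ 12.21 µV.
code = ⌊(V_in − V_min)/LSB⌋ = ⌊(V_in − V_min) × 2^16 / range⌋
     = ⌊(0.3036667 − (0)) × 65536 / 0.8⌋ = ⌊0.3036667 × 65536/0.8⌋
     = ⌊24876.376⌋ = 24876.

24876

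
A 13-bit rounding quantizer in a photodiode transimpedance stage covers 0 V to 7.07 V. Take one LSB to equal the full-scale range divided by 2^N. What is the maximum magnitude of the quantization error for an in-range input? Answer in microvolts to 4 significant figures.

V_FS = 7.07 V.
LSB = 7.07 V ÷ 2^13 = 7.07/8192 V = 0.863037 mV.
A rounding quantizer has |error| ≤ LSB/2 = 431.5 µV.

431.5 µV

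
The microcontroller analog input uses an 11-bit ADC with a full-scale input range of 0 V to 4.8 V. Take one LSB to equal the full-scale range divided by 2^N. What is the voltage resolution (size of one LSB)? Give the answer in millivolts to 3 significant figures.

2.34 mV

V_FS = 4.8 V.
There are 2^11 = 2048 steps.
LSB = 4.8 V / 2^11 = 2.34 mV.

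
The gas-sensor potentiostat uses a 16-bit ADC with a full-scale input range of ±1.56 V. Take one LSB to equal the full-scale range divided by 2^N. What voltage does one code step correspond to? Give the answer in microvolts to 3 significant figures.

The full-scale span is 1.56 − (-1.56) = 3.12 V.
Number of codes = 2^16 = 65536.
LSB = 3.12 V ÷ 2^16 = 3.12/65536 V = 47.6 µV.

47.6 µV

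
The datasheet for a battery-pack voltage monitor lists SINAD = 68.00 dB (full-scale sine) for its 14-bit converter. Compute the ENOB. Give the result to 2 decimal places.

11.00 bits

(68.00 − 1.76) / 6.02 = 66.24/6.02 = 11.0033 effective bits.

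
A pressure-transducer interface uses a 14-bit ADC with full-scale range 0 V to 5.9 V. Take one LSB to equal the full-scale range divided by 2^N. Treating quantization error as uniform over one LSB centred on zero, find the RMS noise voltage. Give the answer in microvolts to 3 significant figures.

Full-scale range = 5.9 V.
LSB = 5.9 V ÷ 2^14 = 5.9/16384 V = 360.11 µV.
σ_q = LSB/√12 = 360.11 µV/3.4641 = 104 µV.

104 µV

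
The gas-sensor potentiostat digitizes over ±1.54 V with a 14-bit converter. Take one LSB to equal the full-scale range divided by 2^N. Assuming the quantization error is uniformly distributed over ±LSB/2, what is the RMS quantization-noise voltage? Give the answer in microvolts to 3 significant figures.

Full-scale range = 1.54 V − (-1.54 V) = 3.08 V.
LSB = 3.08 V / 2^14 = 187.99 µV.
σ_q = LSB/√12 = 187.99 µV/3.4641 = 54.3 µV.

54.3 µV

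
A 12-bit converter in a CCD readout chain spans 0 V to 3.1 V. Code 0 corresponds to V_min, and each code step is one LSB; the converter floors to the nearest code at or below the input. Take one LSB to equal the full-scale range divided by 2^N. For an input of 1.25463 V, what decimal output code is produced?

1657

Full-scale range = 3.1 V. LSB = 3.1 V / 2^12 ≈ 0.7568 mV.
(V_in − V_min) × 2^12/range = (1.25463 − (0)) × 4096/3.1 = 1657.730.
Floor → code = 1657.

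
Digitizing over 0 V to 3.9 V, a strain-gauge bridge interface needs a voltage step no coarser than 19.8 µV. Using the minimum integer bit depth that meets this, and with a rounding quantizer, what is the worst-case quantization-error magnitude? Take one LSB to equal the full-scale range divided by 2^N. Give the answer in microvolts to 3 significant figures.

7.44 µV

V_FS = 3.9 V.
Required number of levels: 3.9/19.8 µV = 196970; smallest N with 2^N ≥ that is 18.
LSB = 3.9 V / 2^18 = 14.877 µV.
Max error for round-to-nearest is LSB/2 = 7.44 µV.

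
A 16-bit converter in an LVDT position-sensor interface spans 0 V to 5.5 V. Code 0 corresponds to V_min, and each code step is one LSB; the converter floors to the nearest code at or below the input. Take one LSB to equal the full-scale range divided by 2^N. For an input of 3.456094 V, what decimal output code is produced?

41181

Full-scale range = 5.5 V. LSB = 5.5 V / 2^16 ≈ 83.92 µV.
code = ⌊(V_in − V_min)/LSB⌋ = ⌊(V_in − V_min) × 2^16 / range⌋
     = ⌊(3.456094 − (0)) × 65536 / 5.5⌋ = ⌊3.456094 × 65536/5.5⌋
     = ⌊41181.559⌋ = 41181.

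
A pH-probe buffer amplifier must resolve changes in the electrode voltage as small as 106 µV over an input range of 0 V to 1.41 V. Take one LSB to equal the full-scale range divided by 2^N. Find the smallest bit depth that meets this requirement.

14 bits

Range is 1.41 V.
1.41 V / 106 µV = 13300. Since 2^13 = 8192 and 2^14 = 16384, N = 14.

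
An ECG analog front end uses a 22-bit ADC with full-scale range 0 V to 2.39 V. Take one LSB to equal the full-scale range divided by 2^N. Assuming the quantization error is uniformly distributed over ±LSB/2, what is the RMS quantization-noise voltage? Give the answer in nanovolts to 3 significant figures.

164 nV

Full-scale range = 2.39 V.
Step size = 2.39/4194304 V = 0.56982 µV.
V_rms = LSB/√12 = 0.56982 µV / √12 = 164 nV.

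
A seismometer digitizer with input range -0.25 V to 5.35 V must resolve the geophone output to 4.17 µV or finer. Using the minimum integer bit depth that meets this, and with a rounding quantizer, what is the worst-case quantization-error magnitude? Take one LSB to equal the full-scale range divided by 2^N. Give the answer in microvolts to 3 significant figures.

1.34 µV

Span: 5.35 V − (-0.25 V) = 5.6 V.
5.6 V / 4.17 µV = 1.343e6. Since 2^20 = 1048576 and 2^21 = 2097152, N = 21.
LSB = 5.6 V / 2^21 = 2.6703 µV.
|e|_max = LSB/2 = 1.34 µV.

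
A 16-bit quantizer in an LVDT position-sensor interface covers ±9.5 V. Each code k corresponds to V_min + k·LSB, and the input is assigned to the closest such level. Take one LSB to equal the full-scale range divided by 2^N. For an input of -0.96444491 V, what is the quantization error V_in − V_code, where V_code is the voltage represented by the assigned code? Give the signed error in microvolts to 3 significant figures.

Full-scale range = 9.5 V − (-9.5 V) = 19 V. LSB = 19 V / 2^16 ≈ 289.9 µV.
Position in LSBs: (-0.96444491 − (-9.5)) × 65536/19 = 29441.3757; rounding gives k = 29441.
V_code = -9.5 + (29441/65536) × 19 = -0.96455383301 V.
Error = V_in − V_code = -0.96444491 − (-0.96455383301) = +109 µV.

+109 µV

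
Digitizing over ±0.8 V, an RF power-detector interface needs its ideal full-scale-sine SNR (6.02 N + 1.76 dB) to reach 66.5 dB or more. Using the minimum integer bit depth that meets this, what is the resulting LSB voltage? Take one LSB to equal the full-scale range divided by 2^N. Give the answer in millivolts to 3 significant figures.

0.781 mV

Full-scale range = 0.8 V − (-0.8 V) = 1.6 V.
Solving 6.02 N ≥ 66.5 − 1.76: N ≥ 10.754. Round up → N = 11.
Step size = 1.6/2048 V = 0.781 mV.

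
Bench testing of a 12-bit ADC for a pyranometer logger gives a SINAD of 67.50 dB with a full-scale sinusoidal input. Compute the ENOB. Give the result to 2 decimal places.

10.92 bits

ENOB = (SINAD − 1.76) / 6.02 = (67.50 − 1.76) / 6.02 = 65.74 / 6.02 = 10.9203.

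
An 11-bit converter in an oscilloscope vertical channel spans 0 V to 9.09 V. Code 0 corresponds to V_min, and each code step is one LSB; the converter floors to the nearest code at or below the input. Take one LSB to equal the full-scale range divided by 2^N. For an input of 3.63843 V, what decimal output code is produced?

819

Full-scale range = 9.09 V. LSB = 9.09 V / 2^11 ≈ 4.438 mV.
V_in − V_min = 3.63843 − (0) = 3.63843 V.
Divide by LSB: 3.63843 × 2048/9.09 = 819.7475.
Truncating gives code 819.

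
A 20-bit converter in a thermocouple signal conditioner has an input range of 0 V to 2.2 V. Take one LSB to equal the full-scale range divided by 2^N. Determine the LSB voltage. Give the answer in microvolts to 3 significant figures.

Span = 2.2 V.
There are 2^20 = 1048576 steps.
One LSB is 2.2 V / 1048576 = 2.10 µV.

2.10 µV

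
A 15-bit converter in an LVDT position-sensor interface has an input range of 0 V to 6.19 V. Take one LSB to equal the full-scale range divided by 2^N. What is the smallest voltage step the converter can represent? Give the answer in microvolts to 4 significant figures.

Span = 6.19 V.
There are 2^15 = 32768 steps.
One LSB is 6.19 V / 32768 = 188.9 µV.

188.9 µV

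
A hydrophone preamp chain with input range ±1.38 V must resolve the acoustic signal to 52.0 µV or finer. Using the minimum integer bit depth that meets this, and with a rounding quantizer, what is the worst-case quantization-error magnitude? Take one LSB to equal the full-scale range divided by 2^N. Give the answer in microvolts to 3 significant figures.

The full-scale span is 1.38 − (-1.38) = 2.76 V.
Levels needed ≥ 2.76/52.0 µV = 53080. 2^16 = 65536 suffices, so N_min = 16.
LSB = 2.76 V ÷ 2^16 = 2.76/65536 V = 42.114 µV.
Max error for round-to-nearest is LSB/2 = 21.1 µV.

21.1 µV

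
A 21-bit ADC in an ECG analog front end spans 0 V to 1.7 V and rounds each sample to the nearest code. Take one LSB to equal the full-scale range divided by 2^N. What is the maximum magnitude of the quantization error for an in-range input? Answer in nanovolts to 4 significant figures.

V_FS = 1.7 V.
Step size = 1.7/2097152 V = 0.810623 µV.
|e|_max = LSB/2 = 405.3 nV.

405.3 nV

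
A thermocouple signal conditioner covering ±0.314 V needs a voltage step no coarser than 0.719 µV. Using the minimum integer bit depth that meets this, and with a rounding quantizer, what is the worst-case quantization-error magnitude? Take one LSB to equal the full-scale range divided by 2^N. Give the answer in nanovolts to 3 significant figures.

299 nV

The full-scale span is 0.314 − (-0.314) = 0.628 V.
Levels needed ≥ 0.628/0.719 µV = 873400. 2^20 = 1048576 suffices, so N_min = 20.
Step size = 0.628/1048576 V = 0.59891 µV.
Half an LSB is 299 nV.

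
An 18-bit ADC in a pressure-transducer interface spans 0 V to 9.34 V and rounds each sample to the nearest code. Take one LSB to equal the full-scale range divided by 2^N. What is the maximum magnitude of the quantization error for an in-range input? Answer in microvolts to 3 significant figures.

17.8 µV

V_FS = 9.34 V.
LSB = 9.34 V ÷ 2^18 = 9.34/262144 V = 35.629 µV.
Worst-case error for round-to-nearest is half an LSB: 17.8 µV.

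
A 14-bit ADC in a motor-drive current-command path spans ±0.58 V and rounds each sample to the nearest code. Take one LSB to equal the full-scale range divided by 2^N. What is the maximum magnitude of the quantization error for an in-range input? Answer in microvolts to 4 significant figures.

35.40 µV

Full-scale range = 0.58 V − (-0.58 V) = 1.16 V.
LSB = 1.16 V ÷ 2^14 = 1.16/16384 V = 70.8008 µV.
Worst-case error for round-to-nearest is half an LSB: 35.40 µV.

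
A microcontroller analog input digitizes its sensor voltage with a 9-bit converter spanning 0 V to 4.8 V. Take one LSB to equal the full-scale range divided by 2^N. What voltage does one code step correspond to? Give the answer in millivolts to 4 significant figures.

9.375 mV

Range is 4.8 V.
There are 2^9 = 512 steps.
Step size = 4.8/512 V = 9.375 mV.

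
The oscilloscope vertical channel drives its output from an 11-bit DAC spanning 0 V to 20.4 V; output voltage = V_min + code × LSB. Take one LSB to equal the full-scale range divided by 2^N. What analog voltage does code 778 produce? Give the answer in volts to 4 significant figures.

Full-scale range = 20.4 V. LSB = 20.4 V / 2^11.
Output = V_min + (778/2048) × range = 0 + 0.379883 × 20.4 V
      = 0 V + 7.74961 V = 7.74961 V.

7.750 V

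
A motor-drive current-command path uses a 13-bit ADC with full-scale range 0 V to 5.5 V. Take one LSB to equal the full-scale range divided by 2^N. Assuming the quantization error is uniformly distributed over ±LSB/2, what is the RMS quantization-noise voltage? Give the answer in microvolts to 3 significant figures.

194 µV

Range is 5.5 V.
Step size = 5.5/8192 V = 0.67139 mV.
RMS of a uniform error over width LSB is LSB/√12 = 194 µV.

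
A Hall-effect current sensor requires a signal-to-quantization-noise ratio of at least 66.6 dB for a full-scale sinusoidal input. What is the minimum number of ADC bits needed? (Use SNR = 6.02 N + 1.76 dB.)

11 bits

Solving 6.02 N ≥ 66.6 − 1.76: N ≥ 10.771. Round up → N = 11.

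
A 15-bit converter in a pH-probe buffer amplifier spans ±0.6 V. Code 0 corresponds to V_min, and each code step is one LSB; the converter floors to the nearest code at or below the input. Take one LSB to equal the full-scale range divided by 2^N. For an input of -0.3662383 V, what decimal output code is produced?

Range = 0.6 − (-0.6) = 1.2 V. LSB = 1.2 V / 2^15 ≈ 36.62 µV.
code = ⌊(V_in − V_min)/LSB⌋ = ⌊(V_in − V_min) × 2^15 / range⌋
     = ⌊(-0.3662383 − (-0.6)) × 32768 / 1.2⌋ = ⌊0.2337617 × 32768/1.2⌋
     = ⌊6383.253⌋ = 6383.

6383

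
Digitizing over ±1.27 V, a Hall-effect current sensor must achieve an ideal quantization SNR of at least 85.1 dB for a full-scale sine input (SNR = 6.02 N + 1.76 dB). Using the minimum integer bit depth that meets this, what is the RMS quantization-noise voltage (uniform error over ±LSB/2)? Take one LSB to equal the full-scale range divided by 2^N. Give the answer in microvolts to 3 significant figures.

44.8 µV

Full-scale range = 1.27 V − (-1.27 V) = 2.54 V.
N ≥ (85.1 − 1.76)/6.02 = 13.844 → N_min = 14.
One LSB is 2.54 V / 16384 = 155.03 µV.
V_rms = LSB/√12 = 44.8 µV.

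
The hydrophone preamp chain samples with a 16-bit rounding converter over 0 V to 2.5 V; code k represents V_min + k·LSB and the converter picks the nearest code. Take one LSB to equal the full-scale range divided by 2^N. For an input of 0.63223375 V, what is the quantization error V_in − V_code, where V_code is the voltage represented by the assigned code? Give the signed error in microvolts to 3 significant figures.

Span = 2.5 V. LSB = 2.5 V / 2^16 ≈ 38.15 µV.
(0.63223375 − (0)) / LSB = 0.63223375 × 65536/2.5 = 16573.6284. Nearest integer: k = 16574.
V_code = 0 + (16574/65536) × 2.5 = 0.63224792480 V.
e = 0.63223375 − (0.63224792480) = −14.2 µV.

−14.2 µV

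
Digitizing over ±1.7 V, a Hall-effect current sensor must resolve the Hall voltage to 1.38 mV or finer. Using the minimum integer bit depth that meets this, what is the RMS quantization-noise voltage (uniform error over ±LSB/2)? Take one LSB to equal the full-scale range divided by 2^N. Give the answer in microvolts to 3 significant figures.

240 µV

The full-scale span is 1.7 − (-1.7) = 3.4 V.
3.4 V / 1.38 mV = 2464. Since 2^11 = 2048 and 2^12 = 4096, N = 12.
Step size = 3.4/4096 V = 0.83008 mV.
RMS noise = LSB/√12 = 240 µV.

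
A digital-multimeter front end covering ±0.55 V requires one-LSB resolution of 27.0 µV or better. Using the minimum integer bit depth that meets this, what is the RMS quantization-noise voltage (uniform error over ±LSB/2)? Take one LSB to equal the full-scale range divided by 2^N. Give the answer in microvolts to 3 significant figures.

Range = 0.55 − (-0.55) = 1.1 V.
Required number of levels: 1.1/27.0 µV = 40741; smallest N with 2^N ≥ that is 16.
LSB = 1.1 V ÷ 2^16 = 1.1/65536 V = 16.785 µV.
V_rms = LSB/√12 = 4.85 µV.

4.85 µV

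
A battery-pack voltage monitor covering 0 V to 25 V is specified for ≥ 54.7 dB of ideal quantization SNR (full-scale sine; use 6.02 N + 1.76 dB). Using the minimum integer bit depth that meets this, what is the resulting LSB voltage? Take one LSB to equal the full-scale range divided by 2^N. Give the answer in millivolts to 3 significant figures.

48.8 mV

Range is 25 V.
N ≥ (54.7 − 1.76)/6.02 = 8.794 → N_min = 9.
One LSB is 25 V / 512 = 48.8 mV.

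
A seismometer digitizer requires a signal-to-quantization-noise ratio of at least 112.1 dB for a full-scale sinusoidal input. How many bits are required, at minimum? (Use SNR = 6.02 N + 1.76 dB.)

Required N = ⌈(112.1 − 1.76)/6.02⌉ = ⌈18.329⌉ = 19.

19 bits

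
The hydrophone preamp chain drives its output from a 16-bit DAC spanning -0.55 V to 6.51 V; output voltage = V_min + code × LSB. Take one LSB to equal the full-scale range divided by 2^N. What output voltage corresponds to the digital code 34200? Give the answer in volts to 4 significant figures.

3.134 V

Span: 6.51 V − (-0.55 V) = 7.06 V. LSB = 7.06 V / 2^16.
Output = V_min + (34200/65536) × range = -0.55 + 0.521851 × 7.06 V
      = -0.55 V + 3.68427 V = 3.13427 V.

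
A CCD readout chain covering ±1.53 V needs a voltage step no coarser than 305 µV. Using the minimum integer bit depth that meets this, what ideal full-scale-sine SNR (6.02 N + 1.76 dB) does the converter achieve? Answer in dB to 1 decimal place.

86.0 dB

Range = 1.53 − (-1.53) = 3.06 V.
Need 2^N ≥ 3.06 V / 305 µV = 10030 → N_min = 14.
Ideal SNR at N = 14: 6.02·14 + 1.76 = 86.0 dB.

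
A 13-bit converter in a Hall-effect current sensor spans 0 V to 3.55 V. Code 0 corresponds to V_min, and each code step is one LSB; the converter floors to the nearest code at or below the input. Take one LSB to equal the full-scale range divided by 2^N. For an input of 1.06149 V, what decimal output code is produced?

2449

V_FS = 3.55 V. LSB = 3.55 V / 2^13 ≈ 433.3 µV.
V_in − V_min = 1.06149 − (0) = 1.06149 V.
Divide by LSB: 1.06149 × 8192/3.55 = 2449.5003.
Truncating gives code 2449.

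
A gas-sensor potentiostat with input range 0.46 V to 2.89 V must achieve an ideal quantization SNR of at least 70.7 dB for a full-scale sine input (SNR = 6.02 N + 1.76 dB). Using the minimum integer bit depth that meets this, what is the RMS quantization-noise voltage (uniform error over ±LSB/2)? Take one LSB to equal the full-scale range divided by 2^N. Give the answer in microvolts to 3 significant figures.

171 µV

Range = 2.89 − (0.46) = 2.43 V.
Solving 6.02 N ≥ 70.7 − 1.76: N ≥ 11.452. Round up → N = 12.
LSB = 2.43 V / 2^12 = 0.59326 mV.
RMS noise = LSB/√12 = 171 µV.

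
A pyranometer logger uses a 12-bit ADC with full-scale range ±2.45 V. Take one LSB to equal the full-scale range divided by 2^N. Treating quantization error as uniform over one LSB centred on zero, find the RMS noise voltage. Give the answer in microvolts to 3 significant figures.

345 µV

The full-scale span is 2.45 − (-2.45) = 4.9 V.
One LSB is 4.9 V / 4096 = 1.1963 mV.
σ_q = LSB/√12 = 1.1963 mV/3.4641 = 345 µV.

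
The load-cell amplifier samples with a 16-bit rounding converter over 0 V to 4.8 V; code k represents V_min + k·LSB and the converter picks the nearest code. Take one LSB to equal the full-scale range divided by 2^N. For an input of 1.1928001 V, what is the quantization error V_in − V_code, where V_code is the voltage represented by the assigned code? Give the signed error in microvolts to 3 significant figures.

−22.2 µV

V_FS = 4.8 V. LSB = 4.8 V / 2^16 ≈ 73.24 µV.
(V_in − V_min)/LSB = (1.1928001 − (0)) × 65536/4.8 = 16285.6974 → nearest code k = 16286.
V_code = V_min + k × range/2^16 = 0 + 16286 × 4.8/65536 = 1.1928222656 V.
V_in − V_code = 1.1928001 − (1.1928222656) = −22.2 µV.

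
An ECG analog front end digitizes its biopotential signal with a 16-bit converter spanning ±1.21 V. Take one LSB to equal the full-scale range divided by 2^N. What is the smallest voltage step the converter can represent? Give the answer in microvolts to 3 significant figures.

36.9 µV

Full-scale range = 1.21 V − (-1.21 V) = 2.42 V.
2^16 = 65536 levels.
Step size = 2.42/65536 V = 36.9 µV.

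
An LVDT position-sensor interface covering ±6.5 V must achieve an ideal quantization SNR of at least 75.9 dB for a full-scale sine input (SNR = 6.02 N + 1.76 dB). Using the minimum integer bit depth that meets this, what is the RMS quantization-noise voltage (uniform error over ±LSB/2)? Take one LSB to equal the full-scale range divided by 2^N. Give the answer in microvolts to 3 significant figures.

Range = 6.5 − (-6.5) = 13 V.
Required N = ⌈(75.9 − 1.76)/6.02⌉ = ⌈12.316⌉ = 13.
One LSB is 13 V / 8192 = 1.5869 mV.
V_rms = LSB/√12 = 458 µV.

458 µV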